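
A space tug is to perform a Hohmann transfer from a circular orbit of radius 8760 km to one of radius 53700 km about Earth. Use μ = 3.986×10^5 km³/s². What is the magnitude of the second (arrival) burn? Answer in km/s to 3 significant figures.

Δv₂ = 1.28 km/s

Transfer-ellipse semi-major axis a_t = (r₁ + r₂)/2 = (8760 + 53700)/2 = 31230 km.
On the circular orbit at r = 53700 km, v_c = √(μ/r) = 2.7245 km/s.
Transfer-orbit speed at the same r (vis-viva, a = a_t): v_t = √[μ(2/r − 1/a_t)] = 1.4429 km/s.
Δv₂ = |v_t − v_c| = |1.4429 − 2.7245| = 1.282 km/s.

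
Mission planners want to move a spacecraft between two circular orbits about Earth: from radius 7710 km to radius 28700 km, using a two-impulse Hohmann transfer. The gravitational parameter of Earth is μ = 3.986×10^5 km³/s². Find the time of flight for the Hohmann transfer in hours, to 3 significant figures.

t = 3.40 hours

The Hohmann ellipse has a_t = (r₁ + r₂)/2 = 18205 km.
By Kepler's third law the transfer-orbit period is T = 2π√(a_t³/μ), so t = T/2 = 12223 s.
Converting: 12223 s ÷ 3600 s/hour = 3.40 hours.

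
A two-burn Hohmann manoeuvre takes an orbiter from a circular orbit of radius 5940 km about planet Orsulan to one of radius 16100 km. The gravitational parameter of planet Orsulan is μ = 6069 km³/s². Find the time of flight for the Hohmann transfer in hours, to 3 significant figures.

The Hohmann ellipse has a_t = (r₁ + r₂)/2 = 11020 km.
Transfer time t = π√(a_t³/μ) = π√((11020)³ / 6069) = 46650 s.
Converting: 46650 s ÷ 3600 s/hour = 13.0 hours.

t = 13.0 hours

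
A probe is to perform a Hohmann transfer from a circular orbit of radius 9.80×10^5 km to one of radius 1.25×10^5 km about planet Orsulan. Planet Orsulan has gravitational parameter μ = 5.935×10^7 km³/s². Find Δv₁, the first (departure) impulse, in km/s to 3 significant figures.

Δv₁ = 4.08 km/s

Transfer-ellipse semi-major axis a_t = (r₁ + r₂)/2 = (9.800×10^5 + 1.250×10^5)/2 = 5.525×10^5 km.
Circular speed at r = 9.800×10^5 km: v_c = √(μ/r) = 7.78211 km/s.
Vis-viva on the transfer ellipse at r = 9.800×10^5 km gives v_t = √[μ(2/r − 1/a_t)] = 3.70157 km/s.
Δv₁ = |v_t − v_c| = |3.70157 − 7.78211| = 4.081 km/s.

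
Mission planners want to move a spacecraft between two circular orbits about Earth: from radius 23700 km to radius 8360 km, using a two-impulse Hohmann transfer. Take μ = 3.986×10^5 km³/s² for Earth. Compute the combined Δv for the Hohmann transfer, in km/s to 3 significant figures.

Semi-major axis of the transfer orbit: a_t = (23700 + 8360)/2 = 16030 km.
At r₁ the circular-orbit speed is v₁ = √(μ/r₁) = 4.101 km/s.
Transfer-orbit speed at r₁ (vis-viva): v_a = √[μ(2/r₁ − 1/a_t)] = 2.962 km/s.
First burn Δv₁ = |v_a − v₁| = 1.139 km/s.
At r₂, v₂ = √(μ/r₂) = 6.905 km/s.
Transfer-orbit speed at r₂: v_p = √[μ(2/r₂ − 1/a_t)] = 8.396 km/s.
Second burn Δv₂ = |v₂ − v_p| = 1.491 km/s.
Total Δv = Δv₁ + Δv₂ = 2.630 km/s.

Δv = 2.63 km/s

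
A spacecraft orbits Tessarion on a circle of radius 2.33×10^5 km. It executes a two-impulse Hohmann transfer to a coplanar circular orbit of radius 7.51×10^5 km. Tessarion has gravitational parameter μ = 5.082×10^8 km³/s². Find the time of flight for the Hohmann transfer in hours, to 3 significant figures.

Transfer-ellipse semi-major axis a_t = (r₁ + r₂)/2 = (2.330×10^5 + 7.510×10^5)/2 = 4.920×10^5 km.
Transfer time t = π√(a_t³/μ) = π√((4.920×10^5)³ / 5.082×10^8) = 48090 s.
Converting: 48090 s ÷ 3600 s/hour = 13.4 hours.

t = 13.4 hours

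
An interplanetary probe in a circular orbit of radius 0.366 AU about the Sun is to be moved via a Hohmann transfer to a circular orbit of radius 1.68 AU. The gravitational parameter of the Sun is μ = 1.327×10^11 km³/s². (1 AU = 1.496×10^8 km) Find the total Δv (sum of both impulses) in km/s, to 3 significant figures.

In km: r₁ = 0.366 × 1.496×10^8 = 5.47536×10^7 km; r₂ = 1.68 × 1.496×10^8 = 2.51328×10^8 km.
Transfer-ellipse semi-major axis a_t = (r₁ + r₂)/2 = (5.47536×10^7 + 2.51328×10^8)/2 = 1.530408×10^8 km.
At r₁ the circular-orbit speed is v₁ = √(μ/r₁) = 49.23 km/s.
Transfer-orbit speed at r₁ (v² = μ(2/r − 1/a)): v_p = √[μ(2/r₁ − 1/a_t)] = 63.09 km/s.
First burn Δv₁ = |v_p − v₁| = 13.86 km/s.
At r₂, v₂ = √(μ/r₂) = 22.978 km/s.
Transfer-orbit speed at r₂: v_a = √[μ(2/r₂ − 1/a_t)] = 13.744 km/s.
Second burn Δv₂ = |v₂ − v_a| = 9.234 km/s.
Δv = Δv₁ + Δv₂ = 13.86 + 9.234 = 23.09 km/s.

Δv = 23.1 km/s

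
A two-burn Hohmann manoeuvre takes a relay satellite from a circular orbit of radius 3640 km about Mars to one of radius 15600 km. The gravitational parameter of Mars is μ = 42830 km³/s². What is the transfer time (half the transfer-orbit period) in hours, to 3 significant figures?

The Hohmann ellipse has a_t = (r₁ + r₂)/2 = 9620 km.
By Kepler's third law the transfer-orbit period is T = 2π√(a_t³/μ), so t = T/2 = 14320 s.
Converting: 14320 s ÷ 3600 s/hour = 3.98 hours.

t = 3.98 hours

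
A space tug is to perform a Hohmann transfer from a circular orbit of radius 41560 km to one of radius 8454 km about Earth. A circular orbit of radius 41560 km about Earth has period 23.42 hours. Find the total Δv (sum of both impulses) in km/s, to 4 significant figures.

Δv = 3.282 km/s

From Kepler's third law T² = 4π²r³/μ at r = 41560 km, T = 23.42 hours = 23.42 × 3600 s = 84312 s: μ = 4π²r³/T² = 3.98665×10^5 km³/s².
The Hohmann ellipse has a_t = (r₁ + r₂)/2 = 25007 km.
At r₁ the circular-orbit speed is v₁ = √(μ/r₁) = 3.097 km/s.
On the transfer ellipse at r₁, v² = μ(2/r − 1/a) gives v_a = √[μ(2/r₁ − 1/a_t)] = 1.801 km/s.
First burn Δv₁ = |v_a − v₁| = 1.296 km/s.
At r₂, v₂ = √(μ/r₂) = 6.867 km/s.
Transfer-orbit speed at r₂: v_p = √[μ(2/r₂ − 1/a_t)] = 8.853 km/s.
Second burn Δv₂ = |v₂ − v_p| = 1.986 km/s.
Total Δv = Δv₁ + Δv₂ = 3.282 km/s.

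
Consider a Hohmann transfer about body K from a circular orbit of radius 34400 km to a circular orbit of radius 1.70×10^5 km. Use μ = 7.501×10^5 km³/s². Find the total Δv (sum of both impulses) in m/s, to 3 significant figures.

Transfer-ellipse semi-major axis a_t = (r₁ + r₂)/2 = (34400 + 1.700×10^5)/2 = 1.022×10^5 km.
Circular speed at r₁: v₁ = √(μ/r₁) = √(7.501×10^5/34400) = 4.670 km/s.
Transfer-orbit speed at r₁ (vis-viva equation): v_p = √[μ(2/r₁ − 1/a_t)] = 6.023 km/s.
First burn Δv₁ = |v_p − v₁| = 1.353 km/s.
At r₂, v₂ = √(μ/r₂) = 2.1006 km/s.
Transfer-orbit speed at r₂: v_a = √[μ(2/r₂ − 1/a_t)] = 1.2187 km/s.
Second burn Δv₂ = |v₂ − v_a| = 0.8819 km/s.
Δv = Δv₁ + Δv₂ = 1.353 + 0.8819 = 2.235 km/s.

Δv = 2230 m/s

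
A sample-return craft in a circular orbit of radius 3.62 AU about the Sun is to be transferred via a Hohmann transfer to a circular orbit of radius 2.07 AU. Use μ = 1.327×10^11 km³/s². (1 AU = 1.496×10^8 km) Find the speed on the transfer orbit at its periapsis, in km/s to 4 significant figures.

v = 23.35 km/s

In km: r₁ = 3.62 × 1.496×10^8 = 5.41552×10^8 km; r₂ = 2.07 × 1.496×10^8 = 3.09672×10^8 km.
Semi-major axis of the transfer orbit: a_t = (5.41552×10^8 + 3.09672×10^8)/2 = 4.25612×10^8 km.
The periapsis of the transfer ellipse is at r = 3.09672×10^8 km.
Vis-viva: v = √[μ(2/r − 1/a_t)] = √[1.327×10^11 × (2/3.09672×10^8 − 1/4.25612×10^8)] = 23.35 km/s.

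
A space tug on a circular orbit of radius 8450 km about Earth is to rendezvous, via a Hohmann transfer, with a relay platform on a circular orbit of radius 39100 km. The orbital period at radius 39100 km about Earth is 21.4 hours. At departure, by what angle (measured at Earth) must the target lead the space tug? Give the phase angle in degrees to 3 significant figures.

φ = 94.7°

From Kepler's third law T² = 4π²r³/μ at r = 39100 km, T = 21.4 hours = 21.4 × 3600 s = 77040 s: μ = 4π²r³/T² = 3.97610×10^5 km³/s².
Transfer-ellipse semi-major axis a_t = (r₁ + r₂)/2 = (8450 + 39100)/2 = 23775 km.
The half-period of the transfer ellipse is t = π√(a_t³/μ) = 18264.3 s.
The target's mean motion on its circular orbit is ω₂ = √(μ/r₂³) = 8.15574×10^-5 rad/s.
Angle swept by the target during transfer: ω₂·t = 1.48959 rad = 85.347°.
Arrival is 180° from departure on the ellipse, so φ = 180° − 85.347° = 94.7°.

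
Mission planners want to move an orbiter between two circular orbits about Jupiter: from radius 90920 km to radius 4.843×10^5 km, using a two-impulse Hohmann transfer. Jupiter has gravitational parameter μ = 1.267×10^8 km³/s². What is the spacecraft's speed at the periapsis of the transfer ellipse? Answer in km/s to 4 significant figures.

v = 48.44 km/s

Transfer-ellipse semi-major axis a_t = (r₁ + r₂)/2 = (90920 + 4.843×10^5)/2 = 2.8761×10^5 km.
The periapsis of the transfer ellipse is at r = 90920 km.
Applying v² = μ(2/r − 1/a_t): v = 48.44 km/s.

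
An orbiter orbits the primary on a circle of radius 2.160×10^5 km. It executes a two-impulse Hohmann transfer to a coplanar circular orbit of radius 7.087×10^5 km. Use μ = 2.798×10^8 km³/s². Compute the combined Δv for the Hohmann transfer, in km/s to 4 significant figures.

The Hohmann ellipse has a_t = (r₁ + r₂)/2 = 4.6235×10^5 km.
Circular speed at r₁: v₁ = √(μ/r₁) = √(2.798×10^8/2.160×10^5) = 35.991254 km/s.
On the transfer ellipse at r₁, v² = μ(2/r − 1/a) gives v_p = √[μ(2/r₁ − 1/a_t)] = 44.559752 km/s.
First burn Δv₁ = |v_p − v₁| = 8.568 km/s.
Circular speed at r₂: v₂ = √(μ/r₂) = 19.870 km/s.
Transfer-orbit speed at r₂: v_a = √[μ(2/r₂ − 1/a_t)] = 13.581 km/s.
Second burn Δv₂ = |v₂ − v_a| = 6.289 km/s.
Total Δv = Δv₁ + Δv₂ = 14.86 km/s.

Δv = 14.86 km/s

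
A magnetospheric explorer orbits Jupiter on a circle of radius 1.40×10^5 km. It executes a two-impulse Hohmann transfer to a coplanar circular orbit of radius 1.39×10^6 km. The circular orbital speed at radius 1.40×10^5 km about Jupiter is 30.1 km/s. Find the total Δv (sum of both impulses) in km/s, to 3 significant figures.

From the circular-orbit relation v² = μ/r at r = 1.40×10^5 km: μ = v²r = (30.1)² × 1.40×10^5 = 1.26841×10^8 km³/s².
Semi-major axis of the transfer orbit: a_t = (1.400×10^5 + 1.390×10^6)/2 = 7.650×10^5 km.
At r₁ the circular-orbit speed is v₁ = √(μ/r₁) = 30.10 km/s.
On the transfer ellipse at r₁, vis-viva equation gives v_p = √[μ(2/r₁ − 1/a_t)] = 40.57 km/s.
First burn Δv₁ = |v_p − v₁| = 10.47 km/s.
At r₂, v₂ = √(μ/r₂) = 9.553 km/s.
Transfer-orbit speed at r₂: v_a = √[μ(2/r₂ − 1/a_t)] = 4.087 km/s.
Second burn Δv₂ = |v₂ − v_a| = 5.466 km/s.
Total Δv = Δv₁ + Δv₂ = 15.94 km/s.

Δv = 15.9 km/s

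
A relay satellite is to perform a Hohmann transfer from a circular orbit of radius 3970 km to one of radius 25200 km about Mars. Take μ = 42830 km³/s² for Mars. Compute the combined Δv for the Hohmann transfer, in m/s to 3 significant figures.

The Hohmann ellipse has a_t = (r₁ + r₂)/2 = 14585 km.
Circular speed at r₁: v₁ = √(μ/r₁) = √(42830/3970) = 3.28457 km/s.
Transfer-orbit speed at r₁ (vis-viva equation): v_p = √[μ(2/r₁ − 1/a_t)] = 4.31744 km/s.
First burn Δv₁ = |v_p − v₁| = 1.0329 km/s.
Circular speed at r₂: v₂ = √(μ/r₂) = 1.30369 km/s.
Transfer-orbit speed at r₂: v_a = √[μ(2/r₂ − 1/a_t)] = 0.680167 km/s.
Second burn Δv₂ = |v₂ − v_a| = 0.62352 km/s.
Total Δv = Δv₁ + Δv₂ = 1.656 km/s.

Δv = 1660 m/s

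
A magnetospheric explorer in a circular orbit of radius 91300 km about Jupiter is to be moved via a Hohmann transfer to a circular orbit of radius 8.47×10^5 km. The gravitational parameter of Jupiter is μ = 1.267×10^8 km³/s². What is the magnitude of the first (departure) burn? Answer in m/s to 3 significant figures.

Δv₁ = 12800 m/s

The Hohmann ellipse has a_t = (r₁ + r₂)/2 = 4.6915×10^5 km.
Circular speed at r = 91300 km: v_c = √(μ/r) = 37.25 km/s.
Vis-viva on the transfer ellipse at r = 91300 km gives v_t = √[μ(2/r − 1/a_t)] = 50.05 km/s.
Δv₁ = |v_t − v_c| = |50.05 − 37.25| = 12.80 km/s.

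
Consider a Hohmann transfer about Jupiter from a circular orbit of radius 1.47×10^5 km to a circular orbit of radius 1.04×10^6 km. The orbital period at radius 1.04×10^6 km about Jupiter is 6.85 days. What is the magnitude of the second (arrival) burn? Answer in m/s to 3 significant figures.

From Kepler's third law T² = 4π²r³/μ at r = 1.04×10^6 km, T = 6.85 days = 6.85 × 86400 s = 5.9184×10^5 s: μ = 4π²r³/T² = 1.26780×10^8 km³/s².
Transfer-ellipse semi-major axis a_t = (r₁ + r₂)/2 = (1.470×10^5 + 1.040×10^6)/2 = 5.935×10^5 km.
Circular speed at r = 1.040×10^6 km: v_c = √(μ/r) = 11.041 km/s.
Vis-viva on the transfer ellipse at r = 1.040×10^6 km gives v_t = √[μ(2/r − 1/a_t)] = 5.4949 km/s.
Δv₂ = |v_t − v_c| = |5.4949 − 11.041| = 5.546 km/s.

Δv₂ = 5550 m/s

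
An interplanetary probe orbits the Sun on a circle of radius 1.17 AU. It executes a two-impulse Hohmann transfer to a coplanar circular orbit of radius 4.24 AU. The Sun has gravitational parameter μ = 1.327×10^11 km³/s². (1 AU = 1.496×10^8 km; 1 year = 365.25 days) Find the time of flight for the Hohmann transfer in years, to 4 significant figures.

In km: r₁ = 1.17 × 1.496×10^8 = 1.75032×10^8 km; r₂ = 4.24 × 1.496×10^8 = 6.34304×10^8 km.
Semi-major axis of the transfer orbit: a_t = (1.75032×10^8 + 6.34304×10^8)/2 = 4.04668×10^8 km.
Transfer time t = π√(a_t³/μ) = π√((4.04668×10^8)³ / 1.327×10^11) = 7.020×10^7 s.
Converting: 7.020×10^7 s ÷ 3.15576×10^7 s/year (365.25 × 86400) = 2.225 years.

t = 2.225 years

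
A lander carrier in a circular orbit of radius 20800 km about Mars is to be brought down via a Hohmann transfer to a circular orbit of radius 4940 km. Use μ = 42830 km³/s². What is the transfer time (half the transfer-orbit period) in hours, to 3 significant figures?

Semi-major axis of the transfer orbit: a_t = (20800 + 4940)/2 = 12870 km.
Half the transfer-orbit period gives t = π√(a_t³/μ) = 22160 s.
Converting: 22160 s ÷ 3600 s/hour = 6.16 hours.

t = 6.16 hours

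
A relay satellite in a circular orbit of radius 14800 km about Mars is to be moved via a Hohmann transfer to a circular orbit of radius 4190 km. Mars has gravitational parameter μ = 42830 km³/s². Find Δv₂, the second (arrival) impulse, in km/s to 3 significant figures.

Δv₂ = 0.794 km/s

Semi-major axis of the transfer orbit: a_t = (14800 + 4190)/2 = 9495 km.
On the circular orbit at r = 4190 km, v_c = √(μ/r) = 3.197180 km/s.
Vis-viva on the transfer ellipse at r = 4190 km gives v_t = √[μ(2/r − 1/a_t)] = 3.991631 km/s.
Δv₂ = |v_t − v_c| = |3.991631 − 3.197180| = 0.7945 km/s.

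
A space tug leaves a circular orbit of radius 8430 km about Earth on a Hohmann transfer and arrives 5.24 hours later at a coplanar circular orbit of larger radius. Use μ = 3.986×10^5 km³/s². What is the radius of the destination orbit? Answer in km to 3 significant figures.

r₂ = 40200 km

Transfer time t = 5.24 hours = 18864 s, and t = π√(a_t³/μ).
So a_t = (μ t²/π²)^(1/3) = (3.986×10^5 × (18864)² / π²)^(1/3) = 24313 km.
Since a_t = (r₁ + r₂)/2, r₂ = 2a_t − r₁ = 2×24313 − 8430 = 40196 km.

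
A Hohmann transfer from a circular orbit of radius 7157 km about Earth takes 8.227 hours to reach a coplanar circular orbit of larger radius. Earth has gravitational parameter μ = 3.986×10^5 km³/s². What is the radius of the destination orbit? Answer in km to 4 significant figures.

Transfer time t = 8.227 hours = 29617.2 s, and t = π√(a_t³/μ).
So a_t = (μ t²/π²)^(1/3) = (3.986×10^5 × (29617.2)² / π²)^(1/3) = 32843 km.
Since a_t = (r₁ + r₂)/2, r₂ = 2a_t − r₁ = 2×32843 − 7157 = 58529 km.

r₂ = 58530 km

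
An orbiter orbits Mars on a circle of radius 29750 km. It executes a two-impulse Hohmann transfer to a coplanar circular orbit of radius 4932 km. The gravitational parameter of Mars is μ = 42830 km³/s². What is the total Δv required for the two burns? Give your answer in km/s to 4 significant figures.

Transfer-ellipse semi-major axis a_t = (r₁ + r₂)/2 = (29750 + 4932)/2 = 17341 km.
Circular speed at r₁: v₁ = √(μ/r₁) = √(42830/29750) = 1.1999 km/s.
On the transfer ellipse at r₁, vis-viva gives v_a = √[μ(2/r₁ − 1/a_t)] = 0.63989 km/s.
First burn Δv₁ = |v_a − v₁| = 0.5600 km/s.
Circular speed at r₂: v₂ = √(μ/r₂) = 2.947 km/s.
Transfer-orbit speed at r₂: v_p = √[μ(2/r₂ − 1/a_t)] = 3.860 km/s.
Second burn Δv₂ = |v₂ − v_p| = 0.9130 km/s.
Total Δv = Δv₁ + Δv₂ = 1.473 km/s.

Δv = 1.473 km/s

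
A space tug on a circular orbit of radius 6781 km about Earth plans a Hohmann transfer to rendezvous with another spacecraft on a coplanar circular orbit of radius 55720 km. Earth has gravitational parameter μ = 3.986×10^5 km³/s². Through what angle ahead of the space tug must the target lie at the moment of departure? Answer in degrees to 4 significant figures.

φ = 104.4°

Semi-major axis of the transfer orbit: a_t = (6781 + 55720)/2 = 31250.5 km.
The half-period of the transfer ellipse is t = π√(a_t³/μ) = 27490 s.
The target's mean motion on its circular orbit is ω₂ = √(μ/r₂³) = 4.800×10^-5 rad/s.
Angle swept by the target during transfer: ω₂·t = 1.3195 rad = 75.60°.
The space tug traverses 180° on the transfer ellipse, so the target must lead by 180° − 75.60° = 104.4°.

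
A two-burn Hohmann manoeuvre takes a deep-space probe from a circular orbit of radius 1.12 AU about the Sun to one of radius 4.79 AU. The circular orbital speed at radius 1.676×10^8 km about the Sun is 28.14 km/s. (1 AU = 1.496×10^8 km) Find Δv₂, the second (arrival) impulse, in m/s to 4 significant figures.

From the circular-orbit relation v² = μ/r at r = 1.676×10^8 km: μ = v²r = (28.14)² × 1.676×10^8 = 1.32716×10^11 km³/s².
In km: r₁ = 1.12 × 1.496×10^8 = 1.67552×10^8 km; r₂ = 4.79 × 1.496×10^8 = 7.16584×10^8 km.
The Hohmann ellipse has a_t = (r₁ + r₂)/2 = 4.42068×10^8 km.
Circular speed at r = 7.16584×10^8 km: v_c = √(μ/r) = 13.609 km/s.
Transfer-orbit speed at the same r (vis-viva, a = a_t): v_t = √[μ(2/r − 1/a_t)] = 8.3783 km/s.
Δv₂ = |v_t − v_c| = |8.3783 − 13.609| = 5.231 km/s.

Δv₂ = 5231 m/s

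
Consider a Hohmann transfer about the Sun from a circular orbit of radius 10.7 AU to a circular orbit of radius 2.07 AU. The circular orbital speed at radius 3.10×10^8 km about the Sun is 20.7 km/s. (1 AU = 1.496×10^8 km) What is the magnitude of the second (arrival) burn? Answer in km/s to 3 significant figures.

From the circular-orbit relation v² = μ/r at r = 3.10×10^8 km: μ = v²r = (20.7)² × 3.10×10^8 = 1.32832×10^11 km³/s².
In km: r₁ = 10.7 × 1.496×10^8 = 1.60072×10^9 km; r₂ = 2.07 × 1.496×10^8 = 3.09672×10^8 km.
The Hohmann ellipse has a_t = (r₁ + r₂)/2 = 9.55196×10^8 km.
Circular speed at r = 3.09672×10^8 km: v_c = √(μ/r) = 20.71 km/s.
Vis-viva on the transfer ellipse at r = 3.09672×10^8 km gives v_t = √[μ(2/r − 1/a_t)] = 26.81 km/s.
Δv₂ = |v_t − v_c| = |26.81 − 20.71| = 6.100 km/s.

Δv₂ = 6.10 km/s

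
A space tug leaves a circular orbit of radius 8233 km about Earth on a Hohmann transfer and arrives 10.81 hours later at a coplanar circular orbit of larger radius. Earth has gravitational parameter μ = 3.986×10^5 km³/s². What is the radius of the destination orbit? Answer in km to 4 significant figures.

r₂ = 70570 km

Transfer time t = 10.81 hours = 38916 s, and t = π√(a_t³/μ).
So a_t = (μ t²/π²)^(1/3) = (3.986×10^5 × (38916)² / π²)^(1/3) = 39400 km.
Since a_t = (r₁ + r₂)/2, r₂ = 2a_t − r₁ = 2×39400 − 8233 = 70567 km.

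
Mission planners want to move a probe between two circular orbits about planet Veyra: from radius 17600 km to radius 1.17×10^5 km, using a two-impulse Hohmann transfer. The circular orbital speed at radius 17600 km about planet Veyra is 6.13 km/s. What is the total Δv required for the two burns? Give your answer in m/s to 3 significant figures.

Δv = 3110 m/s

From the circular-orbit relation v² = μ/r at r = 17600 km: μ = v²r = (6.13)² × 17600 = 6.61353×10^5 km³/s².
Transfer-ellipse semi-major axis a_t = (r₁ + r₂)/2 = (17600 + 1.170×10^5)/2 = 67300 km.
At r₁ the circular-orbit speed is v₁ = √(μ/r₁) = 6.1300 km/s.
Transfer-orbit speed at r₁ (vis-viva equation): v_p = √[μ(2/r₁ − 1/a_t)] = 8.0825 km/s.
First burn Δv₁ = |v_p − v₁| = 1.9525 km/s.
At r₂, v₂ = √(μ/r₂) = 2.3775 km/s.
Transfer-orbit speed at r₂: v_a = √[μ(2/r₂ − 1/a_t)] = 1.2158 km/s.
Second burn Δv₂ = |v₂ − v_a| = 1.1617 km/s.
Total Δv = Δv₁ + Δv₂ = 3.114 km/s.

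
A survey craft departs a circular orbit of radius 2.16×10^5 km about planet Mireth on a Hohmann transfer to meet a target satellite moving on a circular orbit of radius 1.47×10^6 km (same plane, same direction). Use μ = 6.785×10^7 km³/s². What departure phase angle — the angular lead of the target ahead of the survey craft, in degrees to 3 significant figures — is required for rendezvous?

The Hohmann ellipse has a_t = (r₁ + r₂)/2 = 8.430×10^5 km.
Transfer time t = π√(a_t³/μ) = 2.9520×10^5 s.
The target's mean motion on its circular orbit is ω₂ = √(μ/r₂³) = 4.6217×10^-6 rad/s.
Angle swept by the target during transfer: ω₂·t = 1.3643 rad = 78.17°.
The survey craft traverses 180° on the transfer ellipse, so the target must lead by 180° − 78.17° = 102°.

φ = 102°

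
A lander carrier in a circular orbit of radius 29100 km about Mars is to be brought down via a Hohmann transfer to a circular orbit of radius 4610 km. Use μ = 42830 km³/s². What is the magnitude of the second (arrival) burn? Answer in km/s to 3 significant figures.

Semi-major axis of the transfer orbit: a_t = (29100 + 4610)/2 = 16855 km.
On the circular orbit at r = 4610 km, v_c = √(μ/r) = 3.048 km/s.
Transfer-orbit speed at the same r (vis-viva, a = a_t): v_t = √[μ(2/r − 1/a_t)] = 4.005 km/s.
Δv₂ = |v_t − v_c| = |4.005 − 3.048| = 0.9570 km/s.

Δv₂ = 0.957 km/s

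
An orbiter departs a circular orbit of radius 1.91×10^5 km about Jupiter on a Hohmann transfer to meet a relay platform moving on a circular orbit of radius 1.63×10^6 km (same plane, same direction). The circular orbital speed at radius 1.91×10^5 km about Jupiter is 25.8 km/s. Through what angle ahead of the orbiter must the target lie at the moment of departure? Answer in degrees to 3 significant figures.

From the circular-orbit relation v² = μ/r at r = 1.91×10^5 km: μ = v²r = (25.8)² × 1.91×10^5 = 1.27137×10^8 km³/s².
The Hohmann ellipse has a_t = (r₁ + r₂)/2 = 9.105×10^5 km.
Transfer time t = π√(a_t³/μ) = 2.4207×10^5 s.
The target's mean motion on its circular orbit is ω₂ = √(μ/r₂³) = 5.4182×10^-6 rad/s.
Angle swept by the target during transfer: ω₂·t = 1.3116 rad = 75.15°.
The orbiter traverses 180° on the transfer ellipse, so the target must lead by 180° − 75.15° = 105°.

φ = 105°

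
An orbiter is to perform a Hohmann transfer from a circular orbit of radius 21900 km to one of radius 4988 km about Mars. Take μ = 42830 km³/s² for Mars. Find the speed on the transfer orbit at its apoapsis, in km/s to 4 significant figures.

v = 0.8518 km/s

Transfer-ellipse semi-major axis a_t = (r₁ + r₂)/2 = (21900 + 4988)/2 = 13444 km.
The apoapsis of the transfer ellipse is at r = 21900 km.
Applying v² = μ(2/r − 1/a_t): v = 0.8518 km/s.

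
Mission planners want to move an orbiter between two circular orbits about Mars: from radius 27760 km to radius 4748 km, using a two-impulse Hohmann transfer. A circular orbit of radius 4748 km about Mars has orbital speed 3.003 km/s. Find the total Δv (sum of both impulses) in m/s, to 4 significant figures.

From the circular-orbit relation v² = μ/r at r = 4748 km: μ = v²r = (3.003)² × 4748 = 42817.5 km³/s².
Transfer-ellipse semi-major axis a_t = (r₁ + r₂)/2 = (27760 + 4748)/2 = 16254 km.
At r₁ the circular-orbit speed is v₁ = √(μ/r₁) = 1.2419 km/s.
On the transfer ellipse at r₁, v² = μ(2/r − 1/a) gives v_a = √[μ(2/r₁ − 1/a_t)] = 0.67124 km/s.
First burn Δv₁ = |v_a − v₁| = 0.5707 km/s.
At r₂, v₂ = √(μ/r₂) = 3.0030 km/s.
Transfer-orbit speed at r₂: v_p = √[μ(2/r₂ − 1/a_t)] = 3.9245 km/s.
Second burn Δv₂ = |v₂ − v_p| = 0.9215 km/s.
Total Δv = Δv₁ + Δv₂ = 1.492 km/s.

Δv = 1492 m/s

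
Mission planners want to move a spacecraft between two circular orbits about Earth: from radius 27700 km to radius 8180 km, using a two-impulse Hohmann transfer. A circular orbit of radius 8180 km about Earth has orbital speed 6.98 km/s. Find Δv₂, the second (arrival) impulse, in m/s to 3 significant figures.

Δv₂ = 1690 m/s

From the circular-orbit relation v² = μ/r at r = 8180 km: μ = v²r = (6.98)² × 8180 = 3.98533×10^5 km³/s².
Transfer-ellipse semi-major axis a_t = (r₁ + r₂)/2 = (27700 + 8180)/2 = 17940 km.
Circular speed at r = 8180 km: v_c = √(μ/r) = 6.980 km/s.
Vis-viva on the transfer ellipse at r = 8180 km gives v_t = √[μ(2/r − 1/a_t)] = 8.673 km/s.
Δv₂ = |v_t − v_c| = |8.673 − 6.980| = 1.693 km/s.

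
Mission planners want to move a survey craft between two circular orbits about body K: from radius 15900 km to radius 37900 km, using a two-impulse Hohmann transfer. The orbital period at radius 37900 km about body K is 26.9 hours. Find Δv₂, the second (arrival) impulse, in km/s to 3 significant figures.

From Kepler's third law T² = 4π²r³/μ at r = 37900 km, T = 26.9 hours = 26.9 × 3600 s = 96840 s: μ = 4π²r³/T² = 2.29175×10^5 km³/s².
The Hohmann ellipse has a_t = (r₁ + r₂)/2 = 26900 km.
On the circular orbit at r = 37900 km, v_c = √(μ/r) = 2.4590 km/s.
Transfer-orbit speed at the same r (vis-viva, a = a_t): v_t = √[μ(2/r − 1/a_t)] = 1.8905 km/s.
Δv₂ = |v_t − v_c| = |1.8905 − 2.4590| = 0.5685 km/s.

Δv₂ = 0.568 km/s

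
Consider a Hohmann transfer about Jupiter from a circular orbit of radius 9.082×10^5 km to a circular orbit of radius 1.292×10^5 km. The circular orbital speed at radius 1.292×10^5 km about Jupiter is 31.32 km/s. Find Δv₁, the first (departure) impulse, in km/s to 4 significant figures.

Δv₁ = 5.917 km/s

From the circular-orbit relation v² = μ/r at r = 1.292×10^5 km: μ = v²r = (31.32)² × 1.292×10^5 = 1.26738×10^8 km³/s².
The Hohmann ellipse has a_t = (r₁ + r₂)/2 = 5.187×10^5 km.
On the circular orbit at r = 9.082×10^5 km, v_c = √(μ/r) = 11.813 km/s.
Transfer-orbit speed at the same r (vis-viva, a = a_t): v_t = √[μ(2/r − 1/a_t)] = 5.8957 km/s.
Δv₁ = |v_t − v_c| = |5.8957 − 11.813| = 5.917 km/s.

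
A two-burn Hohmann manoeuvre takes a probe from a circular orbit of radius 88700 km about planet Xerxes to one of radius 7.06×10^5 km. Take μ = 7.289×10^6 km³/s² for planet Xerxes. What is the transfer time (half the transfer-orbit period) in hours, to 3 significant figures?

Transfer-ellipse semi-major axis a_t = (r₁ + r₂)/2 = (88700 + 7.060×10^5)/2 = 3.9735×10^5 km.
Half the transfer-orbit period gives t = π√(a_t³/μ) = 2.915×10^5 s.
Converting: 2.915×10^5 s ÷ 3600 s/hour = 81.0 hours.

t = 81.0 hours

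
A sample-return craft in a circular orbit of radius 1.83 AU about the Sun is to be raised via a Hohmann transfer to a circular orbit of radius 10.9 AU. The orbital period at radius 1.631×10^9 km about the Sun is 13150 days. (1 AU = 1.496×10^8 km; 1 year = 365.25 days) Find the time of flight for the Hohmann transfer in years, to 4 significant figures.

From Kepler's third law T² = 4π²r³/μ at r = 1.631×10^9 km, T = 13150 days = 13150 × 86400 s = 1.13616×10^9 s: μ = 4π²r³/T² = 1.32691×10^11 km³/s².
In km: r₁ = 1.83 × 1.496×10^8 = 2.73768×10^8 km; r₂ = 10.9 × 1.496×10^8 = 1.63064×10^9 km.
Semi-major axis of the transfer orbit: a_t = (2.73768×10^8 + 1.63064×10^9)/2 = 9.52204×10^8 km.
Half the transfer-orbit period gives t = π√(a_t³/μ) = 2.534×10^8 s.
Converting: 2.534×10^8 s ÷ 3.15576×10^7 s/year (365.25 × 86400) = 8.030 years.

t = 8.030 years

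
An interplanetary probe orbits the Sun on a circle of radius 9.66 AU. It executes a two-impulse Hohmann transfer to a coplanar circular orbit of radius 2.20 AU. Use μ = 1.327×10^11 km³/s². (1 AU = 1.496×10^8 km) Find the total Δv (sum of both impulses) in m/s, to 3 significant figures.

Δv = 9290 m/s

In km: r₁ = 9.66 × 1.496×10^8 = 1.445136×10^9 km; r₂ = 2.20 × 1.496×10^8 = 3.2912×10^8 km.
Semi-major axis of the transfer orbit: a_t = (1.445136×10^9 + 3.2912×10^8)/2 = 8.87128×10^8 km.
At r₁ the circular-orbit speed is v₁ = √(μ/r₁) = 9.5826 km/s.
Transfer-orbit speed at r₁ (vis-viva equation): v_a = √[μ(2/r₁ − 1/a_t)] = 5.8367 km/s.
First burn Δv₁ = |v_a − v₁| = 3.7459 km/s.
Circular speed at r₂: v₂ = √(μ/r₂) = 20.0798 km/s.
Transfer-orbit speed at r₂: v_p = √[μ(2/r₂ − 1/a_t)] = 25.6283 km/s.
Second burn Δv₂ = |v₂ − v_p| = 5.5485 km/s.
Δv = Δv₁ + Δv₂ = 3.7459 + 5.5485 = 9.294 km/s.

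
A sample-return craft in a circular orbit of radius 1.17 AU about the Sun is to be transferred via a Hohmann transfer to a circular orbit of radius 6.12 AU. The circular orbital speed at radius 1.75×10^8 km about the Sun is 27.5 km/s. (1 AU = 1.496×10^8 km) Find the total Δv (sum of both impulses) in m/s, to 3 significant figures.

From the circular-orbit relation v² = μ/r at r = 1.75×10^8 km: μ = v²r = (27.5)² × 1.75×10^8 = 1.32344×10^11 km³/s².
In km: r₁ = 1.17 × 1.496×10^8 = 1.75032×10^8 km; r₂ = 6.12 × 1.496×10^8 = 9.15552×10^8 km.
Semi-major axis of the transfer orbit: a_t = (1.75032×10^8 + 9.15552×10^8)/2 = 5.45292×10^8 km.
Circular speed at r₁: v₁ = √(μ/r₁) = √(1.32344×10^11/1.75032×10^8) = 27.497 km/s.
Transfer-orbit speed at r₁ (vis-viva): v_p = √[μ(2/r₁ − 1/a_t)] = 35.630 km/s.
First burn Δv₁ = |v_p − v₁| = 8.133 km/s.
At r₂, v₂ = √(μ/r₂) = 12.023 km/s.
Transfer-orbit speed at r₂: v_a = √[μ(2/r₂ − 1/a_t)] = 6.8117 km/s.
Second burn Δv₂ = |v₂ − v_a| = 5.211 km/s.
Δv = Δv₁ + Δv₂ = 8.133 + 5.211 = 13.34 km/s.

Δv = 13300 m/s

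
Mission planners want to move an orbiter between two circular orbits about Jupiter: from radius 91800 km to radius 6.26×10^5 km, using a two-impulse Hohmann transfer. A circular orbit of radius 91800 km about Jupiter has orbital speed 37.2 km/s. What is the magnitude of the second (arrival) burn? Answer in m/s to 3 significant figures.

Δv₂ = 7040 m/s

From the circular-orbit relation v² = μ/r at r = 91800 km: μ = v²r = (37.2)² × 91800 = 1.27037×10^8 km³/s².
Transfer-ellipse semi-major axis a_t = (r₁ + r₂)/2 = (91800 + 6.260×10^5)/2 = 3.589×10^5 km.
Circular speed at r = 6.260×10^5 km: v_c = √(μ/r) = 14.2455 km/s.
Transfer-orbit speed at the same r (vis-viva, a = a_t): v_t = √[μ(2/r − 1/a_t)] = 7.20463 km/s.
Δv₂ = |v_t − v_c| = |7.20463 − 14.2455| = 7.041 km/s.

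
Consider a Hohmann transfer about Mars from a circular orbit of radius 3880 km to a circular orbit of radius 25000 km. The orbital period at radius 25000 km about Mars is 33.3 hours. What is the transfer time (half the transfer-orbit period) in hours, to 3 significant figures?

t = 7.31 hours

From Kepler's third law T² = 4π²r³/μ at r = 25000 km, T = 33.3 hours = 33.3 × 3600 s = 1.1988×10^5 s: μ = 4π²r³/T² = 42922.6 km³/s².
The Hohmann ellipse has a_t = (r₁ + r₂)/2 = 14440 km.
Half the transfer-orbit period gives t = π√(a_t³/μ) = 26310 s.
Converting: 26310 s ÷ 3600 s/hour = 7.31 hours.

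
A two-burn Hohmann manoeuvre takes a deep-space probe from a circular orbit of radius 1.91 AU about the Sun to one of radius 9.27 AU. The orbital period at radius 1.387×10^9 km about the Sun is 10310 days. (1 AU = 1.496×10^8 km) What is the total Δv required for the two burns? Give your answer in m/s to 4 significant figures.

Δv = 10270 m/s

From Kepler's third law T² = 4π²r³/μ at r = 1.387×10^9 km, T = 10310 days = 10310 × 86400 s = 8.90784×10^8 s: μ = 4π²r³/T² = 1.32753×10^11 km³/s².
In km: r₁ = 1.91 × 1.496×10^8 = 2.85736×10^8 km; r₂ = 9.27 × 1.496×10^8 = 1.386792×10^9 km.
Semi-major axis of the transfer orbit: a_t = (2.85736×10^8 + 1.386792×10^9)/2 = 8.36264×10^8 km.
Circular speed at r₁: v₁ = √(μ/r₁) = √(1.32753×10^11/2.85736×10^8) = 21.555 km/s.
On the transfer ellipse at r₁, v² = μ(2/r − 1/a) gives v_p = √[μ(2/r₁ − 1/a_t)] = 27.757 km/s.
First burn Δv₁ = |v_p − v₁| = 6.202 km/s.
At r₂, v₂ = √(μ/r₂) = 9.784 km/s.
Transfer-orbit speed at r₂: v_a = √[μ(2/r₂ − 1/a_t)] = 5.719 km/s.
Second burn Δv₂ = |v₂ − v_a| = 4.065 km/s.
Δv = Δv₁ + Δv₂ = 6.202 + 4.065 = 10.27 km/s.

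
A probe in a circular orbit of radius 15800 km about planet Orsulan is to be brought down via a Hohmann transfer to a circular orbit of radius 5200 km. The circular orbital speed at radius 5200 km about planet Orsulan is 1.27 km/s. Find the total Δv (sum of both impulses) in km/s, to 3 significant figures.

From the circular-orbit relation v² = μ/r at r = 5200 km: μ = v²r = (1.27)² × 5200 = 8387.08 km³/s².
Transfer-ellipse semi-major axis a_t = (r₁ + r₂)/2 = (15800 + 5200)/2 = 10500 km.
Circular speed at r₁: v₁ = √(μ/r₁) = √(8387.08/15800) = 0.728579 km/s.
Transfer-orbit speed at r₁ (v² = μ(2/r − 1/a)): v_a = √[μ(2/r₁ − 1/a_t)] = 0.512724 km/s.
First burn Δv₁ = |v_a − v₁| = 0.215855 km/s.
At r₂, v₂ = √(μ/r₂) = 1.270000 km/s.
Transfer-orbit speed at r₂: v_p = √[μ(2/r₂ − 1/a_t)] = 1.557893 km/s.
Second burn Δv₂ = |v₂ − v_p| = 0.287893 km/s.
Total Δv = Δv₁ + Δv₂ = 0.5037 km/s.

Δv = 0.504 km/s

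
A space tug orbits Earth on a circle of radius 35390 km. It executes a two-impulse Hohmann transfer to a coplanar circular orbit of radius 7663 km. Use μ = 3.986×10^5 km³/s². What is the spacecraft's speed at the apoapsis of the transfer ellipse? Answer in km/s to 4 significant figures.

The Hohmann ellipse has a_t = (r₁ + r₂)/2 = 21526.5 km.
At apoapsis, r = 35390 km.
Vis-viva: v = √[μ(2/r − 1/a_t)] = √[3.986×10^5 × (2/35390 − 1/21526.5)] = 2.002 km/s.

v = 2.002 km/s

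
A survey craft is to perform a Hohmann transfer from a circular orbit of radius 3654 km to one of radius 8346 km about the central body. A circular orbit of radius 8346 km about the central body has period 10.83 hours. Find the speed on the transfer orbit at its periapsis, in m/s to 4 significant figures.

From Kepler's third law T² = 4π²r³/μ at r = 8346 km, T = 10.83 hours = 10.83 × 3600 s = 38988 s: μ = 4π²r³/T² = 15098.5 km³/s².
Transfer-ellipse semi-major axis a_t = (r₁ + r₂)/2 = (3654 + 8346)/2 = 6000 km.
The periapsis of the transfer ellipse is at r = 3654 km.
From the vis-viva equation, v = √[μ(2/r − 1/a_t)] = 2.397 km/s.

v = 2397 m/s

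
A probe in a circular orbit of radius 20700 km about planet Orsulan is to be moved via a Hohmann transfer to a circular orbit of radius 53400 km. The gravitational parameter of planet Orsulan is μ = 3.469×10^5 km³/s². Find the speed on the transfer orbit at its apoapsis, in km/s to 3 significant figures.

v = 1.91 km/s

Transfer-ellipse semi-major axis a_t = (r₁ + r₂)/2 = (20700 + 53400)/2 = 37050 km.
At apoapsis, r = 53400 km.
Vis-viva: v = √[μ(2/r − 1/a_t)] = √[3.469×10^5 × (2/53400 − 1/37050)] = 1.905 km/s.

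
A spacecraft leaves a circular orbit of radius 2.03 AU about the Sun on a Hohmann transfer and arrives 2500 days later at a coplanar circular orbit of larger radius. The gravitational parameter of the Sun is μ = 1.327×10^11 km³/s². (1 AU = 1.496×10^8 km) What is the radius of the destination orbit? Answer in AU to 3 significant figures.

r₂ = 9.41 AU

In km: r₁ = 2.03 × 1.496×10^8 = 3.03688×10^8 km.
Transfer time t = 2500 days = 2.160×10^8 s, and t = π√(a_t³/μ).
So a_t = (μ t²/π²)^(1/3) = (1.327×10^11 × (2.160×10^8)² / π²)^(1/3) = 8.5604×10^8 km.
Since a_t = (r₁ + r₂)/2, r₂ = 2a_t − r₁ = 2×8.5604×10^8 − 3.03688×10^8 = 1.408392×10^9 km.
In AU: r₂ = 1.408392×10^9 / 1.496×10^8 = 9.41 AU.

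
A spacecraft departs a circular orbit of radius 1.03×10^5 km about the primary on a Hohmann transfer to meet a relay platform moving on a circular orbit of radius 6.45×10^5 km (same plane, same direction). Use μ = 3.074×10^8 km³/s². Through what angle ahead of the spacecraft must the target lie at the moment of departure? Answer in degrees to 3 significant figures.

φ = 101°

Transfer-ellipse semi-major axis a_t = (r₁ + r₂)/2 = (1.030×10^5 + 6.450×10^5)/2 = 3.740×10^5 km.
The half-period of the transfer ellipse is t = π√(a_t³/μ) = 40983.2 s.
Target angular speed ω₂ = √(μ/r₂³) = 3.38464×10^-5 rad/s.
Angle swept by the target during transfer: ω₂·t = 1.38713 rad = 79.48°.
Arrival is 180° from departure on the ellipse, so φ = 180° − 79.48° = 101°.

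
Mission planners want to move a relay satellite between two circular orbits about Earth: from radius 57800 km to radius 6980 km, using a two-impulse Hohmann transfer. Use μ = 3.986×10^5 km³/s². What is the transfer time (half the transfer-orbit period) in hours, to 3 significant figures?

Semi-major axis of the transfer orbit: a_t = (57800 + 6980)/2 = 32390 km.
Transfer time t = π√(a_t³/μ) = π√((32390)³ / 3.986×10^5) = 29010 s.
Converting: 29010 s ÷ 3600 s/hour = 8.06 hours.

t = 8.06 hours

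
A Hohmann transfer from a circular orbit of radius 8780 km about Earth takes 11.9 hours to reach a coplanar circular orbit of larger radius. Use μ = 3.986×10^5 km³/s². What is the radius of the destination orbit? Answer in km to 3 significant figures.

r₂ = 75200 km

Transfer time t = 11.9 hours = 42840 s, and t = π√(a_t³/μ).
So a_t = (μ t²/π²)^(1/3) = (3.986×10^5 × (42840)² / π²)^(1/3) = 42006 km.
Since a_t = (r₁ + r₂)/2, r₂ = 2a_t − r₁ = 2×42006 − 8780 = 75232 km.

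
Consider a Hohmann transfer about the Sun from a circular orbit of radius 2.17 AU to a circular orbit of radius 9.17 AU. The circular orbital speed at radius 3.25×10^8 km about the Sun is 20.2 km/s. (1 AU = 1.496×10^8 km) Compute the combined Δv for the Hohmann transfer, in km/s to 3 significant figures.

Δv = 9.24 km/s

From the circular-orbit relation v² = μ/r at r = 3.25×10^8 km: μ = v²r = (20.2)² × 3.25×10^8 = 1.32613×10^11 km³/s².
In km: r₁ = 2.17 × 1.496×10^8 = 3.24632×10^8 km; r₂ = 9.17 × 1.496×10^8 = 1.371832×10^9 km.
The Hohmann ellipse has a_t = (r₁ + r₂)/2 = 8.48232×10^8 km.
Circular speed at r₁: v₁ = √(μ/r₁) = √(1.32613×10^11/3.24632×10^8) = 20.21145 km/s.
On the transfer ellipse at r₁, v² = μ(2/r − 1/a) gives v_p = √[μ(2/r₁ − 1/a_t)] = 25.70340 km/s.
First burn Δv₁ = |v_p − v₁| = 5.49195 km/s.
Circular speed at r₂: v₂ = √(μ/r₂) = 9.832016 km/s.
Transfer-orbit speed at r₂: v_a = √[μ(2/r₂ − 1/a_t)] = 6.082483 km/s.
Second burn Δv₂ = |v₂ − v_a| = 3.74953 km/s.
Δv = Δv₁ + Δv₂ = 5.49195 + 3.74953 = 9.241 km/s.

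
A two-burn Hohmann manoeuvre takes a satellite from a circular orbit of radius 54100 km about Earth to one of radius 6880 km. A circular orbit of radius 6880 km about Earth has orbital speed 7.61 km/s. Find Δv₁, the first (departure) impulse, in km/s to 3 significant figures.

From the circular-orbit relation v² = μ/r at r = 6880 km: μ = v²r = (7.61)² × 6880 = 3.98435×10^5 km³/s².
Semi-major axis of the transfer orbit: a_t = (54100 + 6880)/2 = 30490 km.
On the circular orbit at r = 54100 km, v_c = √(μ/r) = 2.714 km/s.
Vis-viva on the transfer ellipse at r = 54100 km gives v_t = √[μ(2/r − 1/a_t)] = 1.289 km/s.
Δv₁ = |v_t − v_c| = |1.289 − 2.714| = 1.425 km/s.

Δv₁ = 1.42 km/s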